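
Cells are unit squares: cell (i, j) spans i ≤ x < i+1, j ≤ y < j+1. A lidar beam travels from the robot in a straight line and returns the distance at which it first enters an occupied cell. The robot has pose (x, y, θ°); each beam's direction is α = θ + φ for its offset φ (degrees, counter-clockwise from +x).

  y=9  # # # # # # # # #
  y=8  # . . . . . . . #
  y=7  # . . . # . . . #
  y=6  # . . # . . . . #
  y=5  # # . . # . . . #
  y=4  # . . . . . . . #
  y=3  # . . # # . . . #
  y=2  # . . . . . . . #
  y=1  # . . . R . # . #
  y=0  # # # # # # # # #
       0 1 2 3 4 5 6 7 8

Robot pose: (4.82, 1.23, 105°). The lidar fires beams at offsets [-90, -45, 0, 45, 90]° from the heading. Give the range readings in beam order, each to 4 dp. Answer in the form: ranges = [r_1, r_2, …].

beam 1: φ=-90°, α=15°
  cosα=0.9659 sinα=0.2588 | (4,1) | tMaxX 0.1863 tMaxY 2.9751 | tΔX 1.0353 tΔY 3.8637
    t=0.1863 [x] (5,1)
    t=1.2216 [x] (6,1) — stop
  → r_1 = 1.2216
beam 2: φ=-45°, α=60°
  cosα=0.5000 sinα=0.8660 | (4,1) | tMaxX 0.3600 tMaxY 0.8891 | tΔX 2.0000 tΔY 1.1547
    t=0.3600 [x] (5,1)
    t=0.8891 [y] (5,2)
    t=2.0438 [y] (5,3)
    t=2.3600 [x] (6,3)
    t=3.1985 [y] (6,4)
    t=4.3532 [y] (6,5)
    t=4.3600 [x] (7,5)
    t=5.5079 [y] (7,6)
    t=6.3600 [x] (8,6) — stop
  → r_2 = 6.3600
beam 3: φ=0°, α=105°
  cosα=-0.2588 sinα=0.9659 | (4,1) | tMaxX 3.1682 tMaxY 0.7972 | tΔX 3.8637 tΔY 1.0353
    t=0.7972 [y] (4,2)
    t=1.8324 [y] (4,3) — stop
  → r_3 = 1.8324
beam 4: φ=45°, α=150°
  cosα=-0.8660 sinα=0.5000 | (4,1) | tMaxX 0.9469 tMaxY 1.5400 | tΔX 1.1547 tΔY 2.0000
    t=0.9469 [x] (3,1)
    t=1.5400 [y] (3,2)
    t=2.1016 [x] (2,2)
    t=3.2563 [x] (1,2)
    t=3.5400 [y] (1,3)
    t=4.4110 [x] (0,3) — stop
  → r_4 = 4.4110
beam 5: φ=90°, α=195°
  cosα=-0.9659 sinα=-0.2588 | (4,1) | tMaxX 0.8489 tMaxY 0.8887 | tΔX 1.0353 tΔY 3.8637
    t=0.8489 [x] (3,1)
    t=0.8887 [y] (3,0) — stop
  → r_5 = 0.8887

ranges = [1.2216, 6.3600, 1.8324, 4.4110, 0.8887]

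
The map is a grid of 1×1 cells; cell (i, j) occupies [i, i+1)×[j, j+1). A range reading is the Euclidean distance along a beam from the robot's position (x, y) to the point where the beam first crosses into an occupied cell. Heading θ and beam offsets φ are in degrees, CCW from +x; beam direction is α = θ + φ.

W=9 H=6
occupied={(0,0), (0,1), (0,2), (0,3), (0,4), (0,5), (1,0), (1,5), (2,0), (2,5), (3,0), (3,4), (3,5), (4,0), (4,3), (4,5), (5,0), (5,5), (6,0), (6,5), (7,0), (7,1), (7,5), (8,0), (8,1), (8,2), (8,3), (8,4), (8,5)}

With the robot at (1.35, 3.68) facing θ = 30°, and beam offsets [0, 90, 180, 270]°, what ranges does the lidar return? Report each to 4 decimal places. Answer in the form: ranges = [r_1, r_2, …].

ranges = [1.9053, 0.7000, 0.4041, 3.0946]

beam 1: φ=0°, α=30°
  dir = (cos 30°, sin 30°) = (0.8660, 0.5000); from cell (1,3)
  next x-line at t=0.7506, next y-line at t=0.6400; Δt_x=1.1547, Δt_y=2.0000
    y: enter (1,4) at t=0.6400
    x: enter (2,4) at t=0.7506
    x: enter (3,4) at t=1.9053 ← occupied
  → r_1 = 1.9053
beam 2: φ=90°, α=120°
  dir = (cos 120°, sin 120°) = (-0.5000, 0.8660); from cell (1,3)
  next x-line at t=0.7000, next y-line at t=0.3695; Δt_x=2.0000, Δt_y=1.1547
    y: enter (1,4) at t=0.3695
    x: enter (0,4) at t=0.7000 ← occupied
  → r_2 = 0.7000
beam 3: φ=180°, α=210°
  dir = (cos 210°, sin 210°) = (-0.8660, -0.5000); from cell (1,3)
  next x-line at t=0.4041, next y-line at t=1.3600; Δt_x=1.1547, Δt_y=2.0000
    x: enter (0,3) at t=0.4041 ← occupied
  → r_3 = 0.4041
beam 4: φ=270°, α=300°
  dir = (cos 300°, sin 300°) = (0.5000, -0.8660); from cell (1,3)
  next x-line at t=1.3000, next y-line at t=0.7852; Δt_x=2.0000, Δt_y=1.1547
    y: enter (1,2) at t=0.7852
    x: enter (2,2) at t=1.3000
    y: enter (2,1) at t=1.9399
    y: enter (2,0) at t=3.0946 ← occupied
  → r_4 = 3.0946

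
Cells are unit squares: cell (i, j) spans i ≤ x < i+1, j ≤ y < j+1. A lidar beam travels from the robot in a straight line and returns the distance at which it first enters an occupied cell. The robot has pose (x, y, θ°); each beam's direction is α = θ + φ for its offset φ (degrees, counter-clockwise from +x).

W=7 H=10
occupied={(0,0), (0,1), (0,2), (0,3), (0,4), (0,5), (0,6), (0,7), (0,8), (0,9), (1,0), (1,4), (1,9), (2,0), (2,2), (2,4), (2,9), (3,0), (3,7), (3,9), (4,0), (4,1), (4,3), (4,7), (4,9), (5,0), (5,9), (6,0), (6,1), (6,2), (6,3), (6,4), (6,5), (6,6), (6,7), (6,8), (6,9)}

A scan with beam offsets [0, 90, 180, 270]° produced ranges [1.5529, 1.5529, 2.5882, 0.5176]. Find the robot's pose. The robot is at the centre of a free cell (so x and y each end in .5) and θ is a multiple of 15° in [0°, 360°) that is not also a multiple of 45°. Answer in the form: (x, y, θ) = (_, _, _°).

(x, y, θ) = (2.5, 7.5, 75°)

Candidates: 33 free-cell centres × 16 headings = 528 poses. Raycast each; keep the one whose scan matches to 4 dp.
  (5.5, 3.5, 255°): beam 1 = 1.9319 ≠ 1.5529 ✗
  (1.5, 7.5, 300°): beam 1 = 2.8868 ≠ 1.5529 ✗
  (1.5, 5.5, 60°): beam 1 = 4.0415 ≠ 1.5529 ✗
  (1.5, 6.5, 210°): beam 1 = 0.5774 ≠ 1.5529 ✗
  …
  (2.5, 7.5, 75°): r_1=1.5529, r_2=1.5529, r_3=2.5882, r_4=0.5176 — all match ✓
Unique over the lattice → pose = (2.5, 7.5, 75°).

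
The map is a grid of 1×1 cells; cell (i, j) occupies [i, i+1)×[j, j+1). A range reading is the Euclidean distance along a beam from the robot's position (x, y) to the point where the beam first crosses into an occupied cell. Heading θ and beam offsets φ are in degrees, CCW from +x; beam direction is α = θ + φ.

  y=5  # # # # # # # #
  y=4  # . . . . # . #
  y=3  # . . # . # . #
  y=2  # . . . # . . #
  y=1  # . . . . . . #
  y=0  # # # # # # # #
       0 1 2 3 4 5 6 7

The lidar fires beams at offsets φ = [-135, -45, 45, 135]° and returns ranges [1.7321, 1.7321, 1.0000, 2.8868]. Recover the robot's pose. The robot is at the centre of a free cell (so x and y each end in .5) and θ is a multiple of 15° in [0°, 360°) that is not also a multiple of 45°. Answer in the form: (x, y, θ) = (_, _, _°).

Candidates: 20 free-cell centres × 16 headings = 320 poses. Raycast each; keep the one whose scan matches to 4 dp.
  (4.5, 3.5, 60°): beam 1 = 0.5176 ≠ 1.7321 ✗
  (6.5, 2.5, 300°): beam 1 = 1.5529 ≠ 1.7321 ✗
  (5.5, 1.5, 345°): beam 1 = 1.0000 ≠ 1.7321 ✗
  …
  (2.5, 2.5, 345°): r_1=1.7321, r_2=1.7321, r_3=1.0000, r_4=2.8868 — all match ✓
Only this pose fits every beam.

(x, y, θ) = (2.5, 2.5, 345°)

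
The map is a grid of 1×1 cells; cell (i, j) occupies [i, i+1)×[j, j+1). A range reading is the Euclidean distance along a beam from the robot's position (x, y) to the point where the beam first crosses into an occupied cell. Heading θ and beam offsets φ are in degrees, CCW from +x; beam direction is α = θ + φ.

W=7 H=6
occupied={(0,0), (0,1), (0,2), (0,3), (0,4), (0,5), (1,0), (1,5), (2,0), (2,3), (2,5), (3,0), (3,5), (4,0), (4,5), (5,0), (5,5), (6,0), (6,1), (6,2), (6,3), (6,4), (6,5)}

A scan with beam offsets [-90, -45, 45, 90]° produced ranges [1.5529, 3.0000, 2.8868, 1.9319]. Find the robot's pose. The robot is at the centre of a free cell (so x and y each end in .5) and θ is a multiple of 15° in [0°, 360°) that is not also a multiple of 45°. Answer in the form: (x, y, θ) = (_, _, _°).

(x, y, θ) = (5.5, 3.5, 195°)

Enumerate (i+0.5, j+0.5, θ) over the 19 free cells and 16 admissible headings. For each, cast all 4 beams and compare to the given ranges.
  (4.5, 2.5, 150°): beam 1 = 2.8868 ≠ 1.5529 ✗
  (3.5, 1.5, 195°): beam 1 = 1.9319 ≠ 1.5529 ✗
  (4.5, 4.5, 120°): beam 1 = 1.0000 ≠ 1.5529 ✗
  (4.5, 2.5, 120°): beam 1 = 1.7321 ≠ 1.5529 ✗
  …
  (5.5, 3.5, 195°): r_1=1.5529, r_2=3.0000, r_3=2.8868, r_4=1.9319 — all match ✓
Only this pose fits every beam.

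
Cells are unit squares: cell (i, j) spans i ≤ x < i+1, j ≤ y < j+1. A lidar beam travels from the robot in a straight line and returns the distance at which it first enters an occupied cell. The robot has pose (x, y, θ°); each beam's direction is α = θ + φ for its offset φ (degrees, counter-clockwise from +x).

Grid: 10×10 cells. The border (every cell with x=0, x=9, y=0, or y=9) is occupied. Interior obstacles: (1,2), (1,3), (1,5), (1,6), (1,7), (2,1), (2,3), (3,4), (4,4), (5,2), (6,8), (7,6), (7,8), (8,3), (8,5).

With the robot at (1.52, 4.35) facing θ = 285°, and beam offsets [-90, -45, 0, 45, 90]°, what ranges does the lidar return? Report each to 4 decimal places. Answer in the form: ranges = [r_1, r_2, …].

beam 1: φ=-90°, α=195°
  cosα=-0.9659 sinα=-0.2588 | (1,4) | tMaxX 0.5383 tMaxY 1.3523 | tΔX 1.0353 tΔY 3.8637
    t=0.5383 [x] (0,4) — stop
  → r_1 = 0.5383
beam 2: φ=-45°, α=240°
  cosα=-0.5000 sinα=-0.8660 | (1,4) | tMaxX 1.0400 tMaxY 0.4041 | tΔX 2.0000 tΔY 1.1547
    t=0.4041 [y] (1,3) — stop
  → r_2 = 0.4041
beam 3: φ=0°, α=285°
  cosα=0.2588 sinα=-0.9659 | (1,4) | tMaxX 1.8546 tMaxY 0.3623 | tΔX 3.8637 tΔY 1.0353
    t=0.3623 [y] (1,3) — stop
  → r_3 = 0.3623
beam 4: φ=45°, α=330°
  cosα=0.8660 sinα=-0.5000 | (1,4) | tMaxX 0.5543 tMaxY 0.7000 | tΔX 1.1547 tΔY 2.0000
    t=0.5543 [x] (2,4)
    t=0.7000 [y] (2,3) — stop
  → r_4 = 0.7000
beam 5: φ=90°, α=15°
  cosα=0.9659 sinα=0.2588 | (1,4) | tMaxX 0.4969 tMaxY 2.5114 | tΔX 1.0353 tΔY 3.8637
    t=0.4969 [x] (2,4)
    t=1.5322 [x] (3,4) — stop
  → r_5 = 1.5322

ranges = [0.5383, 0.4041, 0.3623, 0.7000, 1.5322]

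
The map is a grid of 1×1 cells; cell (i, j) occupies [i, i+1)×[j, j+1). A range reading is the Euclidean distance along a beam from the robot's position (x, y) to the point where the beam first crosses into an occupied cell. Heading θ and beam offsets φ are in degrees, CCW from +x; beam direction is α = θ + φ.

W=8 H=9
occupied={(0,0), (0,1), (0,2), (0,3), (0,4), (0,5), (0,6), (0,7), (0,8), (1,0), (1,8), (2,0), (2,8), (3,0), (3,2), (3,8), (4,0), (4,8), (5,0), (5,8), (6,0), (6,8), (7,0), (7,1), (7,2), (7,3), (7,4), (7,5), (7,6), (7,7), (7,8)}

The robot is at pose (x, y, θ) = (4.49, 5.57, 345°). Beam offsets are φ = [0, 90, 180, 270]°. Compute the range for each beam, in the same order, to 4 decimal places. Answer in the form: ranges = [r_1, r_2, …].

ranges = [2.5985, 2.5157, 3.6131, 2.6607]

beam 1: φ=0°, α=345°
  dir = (cos 345°, sin 345°) = (0.9659, -0.2588); from cell (4,5)
  next x-line at t=0.5280, next y-line at t=2.2023; Δt_x=1.0353, Δt_y=3.8637
    x: enter (5,5) at t=0.5280
    x: enter (6,5) at t=1.5633
    y: enter (6,4) at t=2.2023
    x: enter (7,4) at t=2.5985 ← occupied
  → r_1 = 2.5985
beam 2: φ=90°, α=75°
  dir = (cos 75°, sin 75°) = (0.2588, 0.9659); from cell (4,5)
  next x-line at t=1.9705, next y-line at t=0.4452; Δt_x=3.8637, Δt_y=1.0353
    y: enter (4,6) at t=0.4452
    y: enter (4,7) at t=1.4804
    x: enter (5,7) at t=1.9705
    y: enter (5,8) at t=2.5157 ← occupied
  → r_2 = 2.5157
beam 3: φ=180°, α=165°
  dir = (cos 165°, sin 165°) = (-0.9659, 0.2588); from cell (4,5)
  next x-line at t=0.5073, next y-line at t=1.6614; Δt_x=1.0353, Δt_y=3.8637
    x: enter (3,5) at t=0.5073
    x: enter (2,5) at t=1.5426
    y: enter (2,6) at t=1.6614
    x: enter (1,6) at t=2.5778
    x: enter (0,6) at t=3.6131 ← occupied
  → r_3 = 3.6131
beam 4: φ=270°, α=255°
  dir = (cos 255°, sin 255°) = (-0.2588, -0.9659); from cell (4,5)
  next x-line at t=1.8932, next y-line at t=0.5901; Δt_x=3.8637, Δt_y=1.0353
    y: enter (4,4) at t=0.5901
    y: enter (4,3) at t=1.6254
    x: enter (3,3) at t=1.8932
    y: enter (3,2) at t=2.6607 ← occupied
  → r_4 = 2.6607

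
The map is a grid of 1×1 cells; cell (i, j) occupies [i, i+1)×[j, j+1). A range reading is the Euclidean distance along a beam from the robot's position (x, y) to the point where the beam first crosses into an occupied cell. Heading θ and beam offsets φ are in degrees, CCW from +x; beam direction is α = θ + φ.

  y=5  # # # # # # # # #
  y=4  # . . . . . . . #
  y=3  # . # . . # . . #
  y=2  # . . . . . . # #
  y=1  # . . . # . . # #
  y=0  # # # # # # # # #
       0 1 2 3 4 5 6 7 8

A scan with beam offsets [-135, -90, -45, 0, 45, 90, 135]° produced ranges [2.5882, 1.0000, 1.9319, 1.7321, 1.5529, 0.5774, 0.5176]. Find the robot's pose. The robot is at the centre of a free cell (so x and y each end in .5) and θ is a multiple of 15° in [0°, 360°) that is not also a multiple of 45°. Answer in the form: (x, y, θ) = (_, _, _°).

Enumerate (i+0.5, j+0.5, θ) over the 23 free cells and 16 admissible headings. For each, cast all 7 beams and compare to the given ranges.
  (2.5, 1.5, 285°): beam 1 = 1.7321 ≠ 2.5882 ✗
  (3.5, 4.5, 75°): beam 1 = 2.8868 ≠ 2.5882 ✗
  (2.5, 2.5, 165°): beam 1 = 2.8868 ≠ 2.5882 ✗
  (6.5, 3.5, 30°): beam 3 = 1.5529 ≠ 1.9319 ✗
  (4.5, 4.5, 285°): beam 1 = 1.0000 ≠ 2.5882 ✗
  …
  (6.5, 2.5, 240°): r_1=2.5882, r_2=1.0000, r_3=1.9319, r_4=1.7321, r_5=1.5529, r_6=0.5774, r_7=0.5176 — all match ✓
Unique over the lattice → pose = (6.5, 2.5, 240°).

(x, y, θ) = (6.5, 2.5, 240°)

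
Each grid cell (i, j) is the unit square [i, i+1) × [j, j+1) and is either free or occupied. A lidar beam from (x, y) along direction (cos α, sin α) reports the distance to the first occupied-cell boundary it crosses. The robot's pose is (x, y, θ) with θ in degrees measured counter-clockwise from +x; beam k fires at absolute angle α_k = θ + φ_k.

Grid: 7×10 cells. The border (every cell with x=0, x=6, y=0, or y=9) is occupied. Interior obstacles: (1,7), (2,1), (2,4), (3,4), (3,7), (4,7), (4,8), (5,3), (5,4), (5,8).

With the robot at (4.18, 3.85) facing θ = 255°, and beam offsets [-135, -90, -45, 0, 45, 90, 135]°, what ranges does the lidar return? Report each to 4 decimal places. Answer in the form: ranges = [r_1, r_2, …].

ranges = [0.3600, 0.5796, 3.6719, 2.9505, 3.2909, 0.8489, 0.9469]

beam 1: φ=-135°, α=120°
  dir = (cos 120°, sin 120°) = (-0.5000, 0.8660); from cell (4,3)
  next x-line at t=0.3600, next y-line at t=0.1732; Δt_x=2.0000, Δt_y=1.1547
    y: enter (4,4) at t=0.1732
    x: enter (3,4) at t=0.3600 ← occupied
  → r_1 = 0.3600
beam 2: φ=-90°, α=165°
  dir = (cos 165°, sin 165°) = (-0.9659, 0.2588); from cell (4,3)
  next x-line at t=0.1863, next y-line at t=0.5796; Δt_x=1.0353, Δt_y=3.8637
    x: enter (3,3) at t=0.1863
    y: enter (3,4) at t=0.5796 ← occupied
  → r_2 = 0.5796
beam 3: φ=-45°, α=210°
  dir = (cos 210°, sin 210°) = (-0.8660, -0.5000); from cell (4,3)
  next x-line at t=0.2078, next y-line at t=1.7000; Δt_x=1.1547, Δt_y=2.0000
    x: enter (3,3) at t=0.2078
    x: enter (2,3) at t=1.3625
    y: enter (2,2) at t=1.7000
    x: enter (1,2) at t=2.5172
    x: enter (0,2) at t=3.6719 ← occupied
  → r_3 = 3.6719
beam 4: φ=0°, α=255°
  dir = (cos 255°, sin 255°) = (-0.2588, -0.9659); from cell (4,3)
  next x-line at t=0.6955, next y-line at t=0.8800; Δt_x=3.8637, Δt_y=1.0353
    x: enter (3,3) at t=0.6955
    y: enter (3,2) at t=0.8800
    y: enter (3,1) at t=1.9153
    y: enter (3,0) at t=2.9505 ← occupied
  → r_4 = 2.9505
beam 5: φ=45°, α=300°
  dir = (cos 300°, sin 300°) = (0.5000, -0.8660); from cell (4,3)
  next x-line at t=1.6400, next y-line at t=0.9815; Δt_x=2.0000, Δt_y=1.1547
    y: enter (4,2) at t=0.9815
    x: enter (5,2) at t=1.6400
    y: enter (5,1) at t=2.1362
    y: enter (5,0) at t=3.2909 ← occupied
  → r_5 = 3.2909
beam 6: φ=90°, α=345°
  dir = (cos 345°, sin 345°) = (0.9659, -0.2588); from cell (4,3)
  next x-line at t=0.8489, next y-line at t=3.2841; Δt_x=1.0353, Δt_y=3.8637
    x: enter (5,3) at t=0.8489 ← occupied
  → r_6 = 0.8489
beam 7: φ=135°, α=30°
  dir = (cos 30°, sin 30°) = (0.8660, 0.5000); from cell (4,3)
  next x-line at t=0.9469, next y-line at t=0.3000; Δt_x=1.1547, Δt_y=2.0000
    y: enter (4,4) at t=0.3000
    x: enter (5,4) at t=0.9469 ← occupied
  → r_7 = 0.9469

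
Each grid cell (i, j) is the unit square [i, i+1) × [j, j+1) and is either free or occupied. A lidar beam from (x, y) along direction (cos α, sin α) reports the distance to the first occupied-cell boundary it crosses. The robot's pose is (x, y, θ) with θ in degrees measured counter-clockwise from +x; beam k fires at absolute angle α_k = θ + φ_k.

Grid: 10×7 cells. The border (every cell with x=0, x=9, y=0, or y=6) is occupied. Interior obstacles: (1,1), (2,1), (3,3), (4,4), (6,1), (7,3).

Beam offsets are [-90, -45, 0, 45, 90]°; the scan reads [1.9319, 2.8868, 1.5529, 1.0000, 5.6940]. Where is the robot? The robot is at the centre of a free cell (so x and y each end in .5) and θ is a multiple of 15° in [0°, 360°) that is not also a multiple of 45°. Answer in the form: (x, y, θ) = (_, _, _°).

(x, y, θ) = (3.5, 5.5, 255°)

Candidates: 34 free-cell centres × 16 headings = 544 poses. Raycast each; keep the one whose scan matches to 4 dp.
  (7.5, 1.5, 15°): beam 1 = 0.5176 ≠ 1.9319 ✗
  (6.5, 5.5, 345°): beam 1 = 4.6587 ≠ 1.9319 ✗
  (4.5, 5.5, 240°): beam 1 = 1.0000 ≠ 1.9319 ✗
  …
  (3.5, 5.5, 255°): r_1=1.9319, r_2=2.8868, r_3=1.5529, r_4=1.0000, r_5=5.6940 — all match ✓
Unique over the lattice → pose = (3.5, 5.5, 255°).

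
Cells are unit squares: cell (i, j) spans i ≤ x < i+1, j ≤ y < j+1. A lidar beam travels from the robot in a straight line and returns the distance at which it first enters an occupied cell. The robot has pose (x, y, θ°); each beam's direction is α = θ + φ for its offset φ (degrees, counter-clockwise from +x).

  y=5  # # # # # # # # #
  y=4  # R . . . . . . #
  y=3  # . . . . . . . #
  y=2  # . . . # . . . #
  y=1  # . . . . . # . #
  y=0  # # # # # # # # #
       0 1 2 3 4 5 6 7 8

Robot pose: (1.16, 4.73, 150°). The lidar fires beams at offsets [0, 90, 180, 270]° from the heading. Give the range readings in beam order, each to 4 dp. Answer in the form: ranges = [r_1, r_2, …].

ranges = [0.1848, 0.3200, 3.4600, 0.3118]

beam 1: φ=0°, α=150°
  cosα=-0.8660 sinα=0.5000 | (1,4) | tMaxX 0.1848 tMaxY 0.5400 | tΔX 1.1547 tΔY 2.0000
    t=0.1848 [x] (0,4) — stop
  → r_1 = 0.1848
beam 2: φ=90°, α=240°
  cosα=-0.5000 sinα=-0.8660 | (1,4) | tMaxX 0.3200 tMaxY 0.8429 | tΔX 2.0000 tΔY 1.1547
    t=0.3200 [x] (0,4) — stop
  → r_2 = 0.3200
beam 3: φ=180°, α=330°
  cosα=0.8660 sinα=-0.5000 | (1,4) | tMaxX 0.9699 tMaxY 1.4600 | tΔX 1.1547 tΔY 2.0000
    t=0.9699 [x] (2,4)
    t=1.4600 [y] (2,3)
    t=2.1246 [x] (3,3)
    t=3.2793 [x] (4,3)
    t=3.4600 [y] (4,2) — stop
  → r_3 = 3.4600
beam 4: φ=270°, α=60°
  cosα=0.5000 sinα=0.8660 | (1,4) | tMaxX 1.6800 tMaxY 0.3118 | tΔX 2.0000 tΔY 1.1547
    t=0.3118 [y] (1,5) — stop
  → r_4 = 0.3118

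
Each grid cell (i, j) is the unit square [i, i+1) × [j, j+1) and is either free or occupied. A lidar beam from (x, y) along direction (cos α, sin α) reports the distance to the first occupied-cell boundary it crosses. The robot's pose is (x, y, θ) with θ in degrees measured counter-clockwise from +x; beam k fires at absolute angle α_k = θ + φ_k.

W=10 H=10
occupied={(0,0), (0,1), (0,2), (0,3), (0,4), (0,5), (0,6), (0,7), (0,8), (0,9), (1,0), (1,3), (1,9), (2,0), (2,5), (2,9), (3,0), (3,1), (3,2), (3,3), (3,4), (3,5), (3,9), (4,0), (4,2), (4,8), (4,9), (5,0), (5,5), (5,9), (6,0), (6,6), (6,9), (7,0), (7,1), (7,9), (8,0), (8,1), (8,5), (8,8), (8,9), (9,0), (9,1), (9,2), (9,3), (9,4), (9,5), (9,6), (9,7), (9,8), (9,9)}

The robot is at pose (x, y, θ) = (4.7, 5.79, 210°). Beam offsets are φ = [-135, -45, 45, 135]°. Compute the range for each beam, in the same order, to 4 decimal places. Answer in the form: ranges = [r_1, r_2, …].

ranges = [3.3232, 0.7247, 2.7046, 0.3106]

beam 1: φ=-135°, α=75°
  direction (0.2588, 0.9659); cell (4,5); t to first gridline: x 1.1591, y 0.2174 (then +3.8637 / +1.0353)
    (4,6) via y @ 0.2174
    (5,6) via x @ 1.1591
    (5,7) via y @ 1.2527
    (5,8) via y @ 2.2880
    (5,9) via y @ 3.3232  # hit
  → r_1 = 3.3232
beam 2: φ=-45°, α=165°
  direction (-0.9659, 0.2588); cell (4,5); t to first gridline: x 0.7247, y 0.8114 (then +1.0353 / +3.8637)
    (3,5) via x @ 0.7247  # hit
  → r_2 = 0.7247
beam 3: φ=45°, α=255°
  direction (-0.2588, -0.9659); cell (4,5); t to first gridline: x 2.7046, y 0.8179 (then +3.8637 / +1.0353)
    (4,4) via y @ 0.8179
    (4,3) via y @ 1.8531
    (3,3) via x @ 2.7046  # hit
  → r_3 = 2.7046
beam 4: φ=135°, α=345°
  direction (0.9659, -0.2588); cell (4,5); t to first gridline: x 0.3106, y 3.0523 (then +1.0353 / +3.8637)
    (5,5) via x @ 0.3106  # hit
  → r_4 = 0.3106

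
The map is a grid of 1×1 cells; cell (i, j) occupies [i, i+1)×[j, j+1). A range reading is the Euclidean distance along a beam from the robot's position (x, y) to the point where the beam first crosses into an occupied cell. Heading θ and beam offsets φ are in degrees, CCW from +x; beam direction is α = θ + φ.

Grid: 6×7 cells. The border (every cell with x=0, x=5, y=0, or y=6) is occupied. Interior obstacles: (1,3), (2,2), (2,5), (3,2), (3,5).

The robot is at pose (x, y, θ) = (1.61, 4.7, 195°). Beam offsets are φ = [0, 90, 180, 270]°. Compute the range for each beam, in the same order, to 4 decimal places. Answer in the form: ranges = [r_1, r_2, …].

beam 1: φ=0°, α=195°
  direction (-0.9659, -0.2588); cell (1,4); t to first gridline: x 0.6315, y 2.7046 (then +1.0353 / +3.8637)
    (0,4) via x @ 0.6315  # hit
  → r_1 = 0.6315
beam 2: φ=90°, α=285°
  direction (0.2588, -0.9659); cell (1,4); t to first gridline: x 1.5068, y 0.7247 (then +3.8637 / +1.0353)
    (1,3) via y @ 0.7247  # hit
  → r_2 = 0.7247
beam 3: φ=180°, α=15°
  direction (0.9659, 0.2588); cell (1,4); t to first gridline: x 0.4038, y 1.1591 (then +1.0353 / +3.8637)
    (2,4) via x @ 0.4038
    (2,5) via y @ 1.1591  # hit
  → r_3 = 1.1591
beam 4: φ=270°, α=105°
  direction (-0.2588, 0.9659); cell (1,4); t to first gridline: x 2.3569, y 0.3106 (then +3.8637 / +1.0353)
    (1,5) via y @ 0.3106
    (1,6) via y @ 1.3459  # hit
  → r_4 = 1.3459

ranges = [0.6315, 0.7247, 1.1591, 1.3459]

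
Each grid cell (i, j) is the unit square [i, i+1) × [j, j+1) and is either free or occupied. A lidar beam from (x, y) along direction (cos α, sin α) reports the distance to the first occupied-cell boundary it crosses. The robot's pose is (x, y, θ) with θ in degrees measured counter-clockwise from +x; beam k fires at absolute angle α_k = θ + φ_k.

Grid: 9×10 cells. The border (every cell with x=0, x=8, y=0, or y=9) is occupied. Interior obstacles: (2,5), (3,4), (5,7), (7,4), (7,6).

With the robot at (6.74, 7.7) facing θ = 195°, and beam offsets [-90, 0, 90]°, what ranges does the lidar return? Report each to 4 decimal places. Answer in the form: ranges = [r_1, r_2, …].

beam 1: φ=-90°, α=105°
  cosα=-0.2588 sinα=0.9659 | (6,7) | tMaxX 2.8591 tMaxY 0.3106 | tΔX 3.8637 tΔY 1.0353
    t=0.3106 [y] (6,8)
    t=1.3459 [y] (6,9) — stop
  → r_1 = 1.3459
beam 2: φ=0°, α=195°
  cosα=-0.9659 sinα=-0.2588 | (6,7) | tMaxX 0.7661 tMaxY 2.7046 | tΔX 1.0353 tΔY 3.8637
    t=0.7661 [x] (5,7) — stop
  → r_2 = 0.7661
beam 3: φ=90°, α=285°
  cosα=0.2588 sinα=-0.9659 | (6,7) | tMaxX 1.0046 tMaxY 0.7247 | tΔX 3.8637 tΔY 1.0353
    t=0.7247 [y] (6,6)
    t=1.0046 [x] (7,6) — stop
  → r_3 = 1.0046

ranges = [1.3459, 0.7661, 1.0046]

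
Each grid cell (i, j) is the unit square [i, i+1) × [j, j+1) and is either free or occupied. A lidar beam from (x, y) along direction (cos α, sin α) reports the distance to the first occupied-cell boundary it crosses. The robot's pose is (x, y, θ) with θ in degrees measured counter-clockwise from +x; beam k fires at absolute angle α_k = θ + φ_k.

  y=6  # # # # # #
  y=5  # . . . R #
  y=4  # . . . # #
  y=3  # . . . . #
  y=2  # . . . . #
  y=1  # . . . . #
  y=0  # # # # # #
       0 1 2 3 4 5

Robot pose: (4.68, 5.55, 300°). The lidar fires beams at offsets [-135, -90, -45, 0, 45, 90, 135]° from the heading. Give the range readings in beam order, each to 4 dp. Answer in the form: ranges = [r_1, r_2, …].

ranges = [1.7387, 4.2493, 0.5694, 0.6351, 0.3313, 0.3695, 0.4659]

beam 1: φ=-135°, α=165°
  cosα=-0.9659 sinα=0.2588 | (4,5) | tMaxX 0.7040 tMaxY 1.7387 | tΔX 1.0353 tΔY 3.8637
    t=0.7040 [x] (3,5)
    t=1.7387 [y] (3,6) — stop
  → r_1 = 1.7387
beam 2: φ=-90°, α=210°
  cosα=-0.8660 sinα=-0.5000 | (4,5) | tMaxX 0.7852 tMaxY 1.1000 | tΔX 1.1547 tΔY 2.0000
    t=0.7852 [x] (3,5)
    t=1.1000 [y] (3,4)
    t=1.9399 [x] (2,4)
    t=3.0946 [x] (1,4)
    t=3.1000 [y] (1,3)
    t=4.2493 [x] (0,3) — stop
  → r_2 = 4.2493
beam 3: φ=-45°, α=255°
  cosα=-0.2588 sinα=-0.9659 | (4,5) | tMaxX 2.6273 tMaxY 0.5694 | tΔX 3.8637 tΔY 1.0353
    t=0.5694 [y] (4,4) — stop
  → r_3 = 0.5694
beam 4: φ=0°, α=300°
  cosα=0.5000 sinα=-0.8660 | (4,5) | tMaxX 0.6400 tMaxY 0.6351 | tΔX 2.0000 tΔY 1.1547
    t=0.6351 [y] (4,4) — stop
  → r_4 = 0.6351
beam 5: φ=45°, α=345°
  cosα=0.9659 sinα=-0.2588 | (4,5) | tMaxX 0.3313 tMaxY 2.1250 | tΔX 1.0353 tΔY 3.8637
    t=0.3313 [x] (5,5) — stop
  → r_5 = 0.3313
beam 6: φ=90°, α=30°
  cosα=0.8660 sinα=0.5000 | (4,5) | tMaxX 0.3695 tMaxY 0.9000 | tΔX 1.1547 tΔY 2.0000
    t=0.3695 [x] (5,5) — stop
  → r_6 = 0.3695
beam 7: φ=135°, α=75°
  cosα=0.2588 sinα=0.9659 | (4,5) | tMaxX 1.2364 tMaxY 0.4659 | tΔX 3.8637 tΔY 1.0353
    t=0.4659 [y] (4,6) — stop
  → r_7 = 0.4659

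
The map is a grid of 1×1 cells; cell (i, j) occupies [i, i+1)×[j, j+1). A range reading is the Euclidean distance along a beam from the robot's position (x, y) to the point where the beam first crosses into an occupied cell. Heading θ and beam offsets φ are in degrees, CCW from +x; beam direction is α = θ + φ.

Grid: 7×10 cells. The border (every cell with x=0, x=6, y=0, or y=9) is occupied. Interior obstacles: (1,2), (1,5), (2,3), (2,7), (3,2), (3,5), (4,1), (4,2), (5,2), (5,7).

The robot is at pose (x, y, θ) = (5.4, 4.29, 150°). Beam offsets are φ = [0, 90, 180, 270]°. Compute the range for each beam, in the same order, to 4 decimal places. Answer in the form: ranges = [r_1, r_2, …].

beam 1: φ=0°, α=150°
  cosα=-0.8660 sinα=0.5000 | (5,4) | tMaxX 0.4619 tMaxY 1.4200 | tΔX 1.1547 tΔY 2.0000
    t=0.4619 [x] (4,4)
    t=1.4200 [y] (4,5)
    t=1.6166 [x] (3,5) — stop
  → r_1 = 1.6166
beam 2: φ=90°, α=240°
  cosα=-0.5000 sinα=-0.8660 | (5,4) | tMaxX 0.8000 tMaxY 0.3349 | tΔX 2.0000 tΔY 1.1547
    t=0.3349 [y] (5,3)
    t=0.8000 [x] (4,3)
    t=1.4896 [y] (4,2) — stop
  → r_2 = 1.4896
beam 3: φ=180°, α=330°
  cosα=0.8660 sinα=-0.5000 | (5,4) | tMaxX 0.6928 tMaxY 0.5800 | tΔX 1.1547 tΔY 2.0000
    t=0.5800 [y] (5,3)
    t=0.6928 [x] (6,3) — stop
  → r_3 = 0.6928
beam 4: φ=270°, α=60°
  cosα=0.5000 sinα=0.8660 | (5,4) | tMaxX 1.2000 tMaxY 0.8198 | tΔX 2.0000 tΔY 1.1547
    t=0.8198 [y] (5,5)
    t=1.2000 [x] (6,5) — stop
  → r_4 = 1.2000

ranges = [1.6166, 1.4896, 0.6928, 1.2000]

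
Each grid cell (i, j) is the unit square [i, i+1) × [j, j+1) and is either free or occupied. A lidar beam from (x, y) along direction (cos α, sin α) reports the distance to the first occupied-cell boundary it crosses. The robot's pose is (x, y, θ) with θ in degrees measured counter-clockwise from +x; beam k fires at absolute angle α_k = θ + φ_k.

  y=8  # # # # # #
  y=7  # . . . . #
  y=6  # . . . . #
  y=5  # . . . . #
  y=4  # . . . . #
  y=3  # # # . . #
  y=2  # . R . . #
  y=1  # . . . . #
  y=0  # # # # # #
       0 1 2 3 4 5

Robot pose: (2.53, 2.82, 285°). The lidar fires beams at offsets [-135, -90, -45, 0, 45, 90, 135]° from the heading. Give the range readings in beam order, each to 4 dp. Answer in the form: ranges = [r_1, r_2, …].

beam 1: φ=-135°, α=150°
  dir = (cos 150°, sin 150°) = (-0.8660, 0.5000); from cell (2,2)
  next x-line at t=0.6120, next y-line at t=0.3600; Δt_x=1.1547, Δt_y=2.0000
    y: enter (2,3) at t=0.3600 ← occupied
  → r_1 = 0.3600
beam 2: φ=-90°, α=195°
  dir = (cos 195°, sin 195°) = (-0.9659, -0.2588); from cell (2,2)
  next x-line at t=0.5487, next y-line at t=3.1682; Δt_x=1.0353, Δt_y=3.8637
    x: enter (1,2) at t=0.5487
    x: enter (0,2) at t=1.5840 ← occupied
  → r_2 = 1.5840
beam 3: φ=-45°, α=240°
  dir = (cos 240°, sin 240°) = (-0.5000, -0.8660); from cell (2,2)
  next x-line at t=1.0600, next y-line at t=0.9469; Δt_x=2.0000, Δt_y=1.1547
    y: enter (2,1) at t=0.9469
    x: enter (1,1) at t=1.0600
    y: enter (1,0) at t=2.1016 ← occupied
  → r_3 = 2.1016
beam 4: φ=0°, α=285°
  dir = (cos 285°, sin 285°) = (0.2588, -0.9659); from cell (2,2)
  next x-line at t=1.8159, next y-line at t=0.8489; Δt_x=3.8637, Δt_y=1.0353
    y: enter (2,1) at t=0.8489
    x: enter (3,1) at t=1.8159
    y: enter (3,0) at t=1.8842 ← occupied
  → r_4 = 1.8842
beam 5: φ=45°, α=330°
  dir = (cos 330°, sin 330°) = (0.8660, -0.5000); from cell (2,2)
  next x-line at t=0.5427, next y-line at t=1.6400; Δt_x=1.1547, Δt_y=2.0000
    x: enter (3,2) at t=0.5427
    y: enter (3,1) at t=1.6400
    x: enter (4,1) at t=1.6974
    x: enter (5,1) at t=2.8521 ← occupied
  → r_5 = 2.8521
beam 6: φ=90°, α=15°
  dir = (cos 15°, sin 15°) = (0.9659, 0.2588); from cell (2,2)
  next x-line at t=0.4866, next y-line at t=0.6955; Δt_x=1.0353, Δt_y=3.8637
    x: enter (3,2) at t=0.4866
    y: enter (3,3) at t=0.6955
    x: enter (4,3) at t=1.5219
    x: enter (5,3) at t=2.5571 ← occupied
  → r_6 = 2.5571
beam 7: φ=135°, α=60°
  dir = (cos 60°, sin 60°) = (0.5000, 0.8660); from cell (2,2)
  next x-line at t=0.9400, next y-line at t=0.2078; Δt_x=2.0000, Δt_y=1.1547
    y: enter (2,3) at t=0.2078 ← occupied
  → r_7 = 0.2078

ranges = [0.3600, 1.5840, 2.1016, 1.8842, 2.8521, 2.5571, 0.2078]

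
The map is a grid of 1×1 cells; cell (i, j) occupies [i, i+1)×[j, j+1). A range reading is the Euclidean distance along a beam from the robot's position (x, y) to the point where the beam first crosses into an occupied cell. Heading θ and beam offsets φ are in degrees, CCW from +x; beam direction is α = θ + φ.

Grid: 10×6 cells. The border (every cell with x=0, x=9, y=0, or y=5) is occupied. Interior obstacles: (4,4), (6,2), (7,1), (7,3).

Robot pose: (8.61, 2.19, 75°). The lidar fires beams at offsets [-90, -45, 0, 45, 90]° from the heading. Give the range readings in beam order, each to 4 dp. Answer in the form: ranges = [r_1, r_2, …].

ranges = [0.4038, 0.4503, 1.5068, 1.2200, 1.6668]

beam 1: φ=-90°, α=345°
  cosα=0.9659 sinα=-0.2588 | (8,2) | tMaxX 0.4038 tMaxY 0.7341 | tΔX 1.0353 tΔY 3.8637
    t=0.4038 [x] (9,2) — stop
  → r_1 = 0.4038
beam 2: φ=-45°, α=30°
  cosα=0.8660 sinα=0.5000 | (8,2) | tMaxX 0.4503 tMaxY 1.6200 | tΔX 1.1547 tΔY 2.0000
    t=0.4503 [x] (9,2) — stop
  → r_2 = 0.4503
beam 3: φ=0°, α=75°
  cosα=0.2588 sinα=0.9659 | (8,2) | tMaxX 1.5068 tMaxY 0.8386 | tΔX 3.8637 tΔY 1.0353
    t=0.8386 [y] (8,3)
    t=1.5068 [x] (9,3) — stop
  → r_3 = 1.5068
beam 4: φ=45°, α=120°
  cosα=-0.5000 sinα=0.8660 | (8,2) | tMaxX 1.2200 tMaxY 0.9353 | tΔX 2.0000 tΔY 1.1547
    t=0.9353 [y] (8,3)
    t=1.2200 [x] (7,3) — stop
  → r_4 = 1.2200
beam 5: φ=90°, α=165°
  cosα=-0.9659 sinα=0.2588 | (8,2) | tMaxX 0.6315 tMaxY 3.1296 | tΔX 1.0353 tΔY 3.8637
    t=0.6315 [x] (7,2)
    t=1.6668 [x] (6,2) — stop
  → r_5 = 1.6668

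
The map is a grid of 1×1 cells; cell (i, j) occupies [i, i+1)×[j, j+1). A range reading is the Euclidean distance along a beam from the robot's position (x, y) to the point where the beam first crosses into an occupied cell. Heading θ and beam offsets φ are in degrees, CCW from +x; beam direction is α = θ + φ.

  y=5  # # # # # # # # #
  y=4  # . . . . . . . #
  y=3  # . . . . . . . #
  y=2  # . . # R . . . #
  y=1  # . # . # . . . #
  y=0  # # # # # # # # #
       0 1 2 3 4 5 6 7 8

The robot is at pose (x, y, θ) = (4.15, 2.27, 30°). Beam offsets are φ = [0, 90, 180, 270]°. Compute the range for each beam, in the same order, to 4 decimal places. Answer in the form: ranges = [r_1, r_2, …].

beam 1: φ=0°, α=30°
  d=(0.8660,0.5000)  start (4,2)  tX=0.9815 tY=1.4600  stride 1/|dx|=1.1547 1/|dy|=2.0000
    cross x-line → (5,2), t=0.9815
    cross y-line → (5,3), t=1.4600
    cross x-line → (6,3), t=2.1362
    cross x-line → (7,3), t=3.2909
    cross y-line → (7,4), t=3.4600
    cross x-line → (8,4), t=4.4456 (wall)
  → r_1 = 4.4456
beam 2: φ=90°, α=120°
  d=(-0.5000,0.8660)  start (4,2)  tX=0.3000 tY=0.8429  stride 1/|dx|=2.0000 1/|dy|=1.1547
    cross x-line → (3,2), t=0.3000 (wall)
  → r_2 = 0.3000
beam 3: φ=180°, α=210°
  d=(-0.8660,-0.5000)  start (4,2)  tX=0.1732 tY=0.5400  stride 1/|dx|=1.1547 1/|dy|=2.0000
    cross x-line → (3,2), t=0.1732 (wall)
  → r_3 = 0.1732
beam 4: φ=270°, α=300°
  d=(0.5000,-0.8660)  start (4,2)  tX=1.7000 tY=0.3118  stride 1/|dx|=2.0000 1/|dy|=1.1547
    cross y-line → (4,1), t=0.3118 (wall)
  → r_4 = 0.3118

ranges = [4.4456, 0.3000, 0.1732, 0.3118]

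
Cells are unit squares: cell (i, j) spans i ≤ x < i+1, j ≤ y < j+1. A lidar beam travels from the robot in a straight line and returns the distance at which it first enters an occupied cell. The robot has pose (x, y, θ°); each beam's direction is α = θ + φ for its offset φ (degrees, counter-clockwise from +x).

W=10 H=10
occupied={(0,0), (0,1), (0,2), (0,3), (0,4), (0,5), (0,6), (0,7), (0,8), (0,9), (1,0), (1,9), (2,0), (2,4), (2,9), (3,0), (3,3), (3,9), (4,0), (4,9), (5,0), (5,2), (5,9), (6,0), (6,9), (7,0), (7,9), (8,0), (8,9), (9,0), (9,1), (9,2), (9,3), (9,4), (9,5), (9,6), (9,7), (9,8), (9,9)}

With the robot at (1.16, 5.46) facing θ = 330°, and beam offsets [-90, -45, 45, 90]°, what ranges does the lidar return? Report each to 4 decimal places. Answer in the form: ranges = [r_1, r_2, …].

ranges = [0.3200, 4.6173, 8.1166, 4.0876]

beam 1: φ=-90°, α=240°
  d=(-0.5000,-0.8660)  start (1,5)  tX=0.3200 tY=0.5312  stride 1/|dx|=2.0000 1/|dy|=1.1547
    cross x-line → (0,5), t=0.3200 (wall)
  → r_1 = 0.3200
beam 2: φ=-45°, α=285°
  d=(0.2588,-0.9659)  start (1,5)  tX=3.2455 tY=0.4762  stride 1/|dx|=3.8637 1/|dy|=1.0353
    cross y-line → (1,4), t=0.4762
    cross y-line → (1,3), t=1.5115
    cross y-line → (1,2), t=2.5468
    cross x-line → (2,2), t=3.2455
    cross y-line → (2,1), t=3.5821
    cross y-line → (2,0), t=4.6173 (wall)
  → r_2 = 4.6173
beam 3: φ=45°, α=15°
  d=(0.9659,0.2588)  start (1,5)  tX=0.8696 tY=2.0864  stride 1/|dx|=1.0353 1/|dy|=3.8637
    cross x-line → (2,5), t=0.8696
    cross x-line → (3,5), t=1.9049
    cross y-line → (3,6), t=2.0864
    cross x-line → (4,6), t=2.9402
    cross x-line → (5,6), t=3.9755
    cross x-line → (6,6), t=5.0107
    cross y-line → (6,7), t=5.9501
    cross x-line → (7,7), t=6.0460
    cross x-line → (8,7), t=7.0813
    cross x-line → (9,7), t=8.1166 (wall)
  → r_3 = 8.1166
beam 4: φ=90°, α=60°
  d=(0.5000,0.8660)  start (1,5)  tX=1.6800 tY=0.6235  stride 1/|dx|=2.0000 1/|dy|=1.1547
    cross y-line → (1,6), t=0.6235
    cross x-line → (2,6), t=1.6800
    cross y-line → (2,7), t=1.7782
    cross y-line → (2,8), t=2.9329
    cross x-line → (3,8), t=3.6800
    cross y-line → (3,9), t=4.0876 (wall)
  → r_4 = 4.0876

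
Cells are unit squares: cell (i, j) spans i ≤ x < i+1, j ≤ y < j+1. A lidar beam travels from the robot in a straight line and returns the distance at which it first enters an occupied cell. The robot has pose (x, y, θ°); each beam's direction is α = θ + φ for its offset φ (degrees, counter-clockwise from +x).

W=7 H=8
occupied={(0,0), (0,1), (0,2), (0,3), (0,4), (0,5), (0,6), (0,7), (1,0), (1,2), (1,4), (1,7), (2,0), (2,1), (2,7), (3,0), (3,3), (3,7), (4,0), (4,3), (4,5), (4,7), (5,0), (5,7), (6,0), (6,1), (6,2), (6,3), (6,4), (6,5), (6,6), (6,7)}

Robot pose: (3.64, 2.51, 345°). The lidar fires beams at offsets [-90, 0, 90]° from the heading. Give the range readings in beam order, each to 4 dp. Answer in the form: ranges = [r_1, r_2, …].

beam 1: φ=-90°, α=255°
  cosα=-0.2588 sinα=-0.9659 | (3,2) | tMaxX 2.4728 tMaxY 0.5280 | tΔX 3.8637 tΔY 1.0353
    t=0.5280 [y] (3,1)
    t=1.5633 [y] (3,0) — stop
  → r_1 = 1.5633
beam 2: φ=0°, α=345°
  cosα=0.9659 sinα=-0.2588 | (3,2) | tMaxX 0.3727 tMaxY 1.9705 | tΔX 1.0353 tΔY 3.8637
    t=0.3727 [x] (4,2)
    t=1.4080 [x] (5,2)
    t=1.9705 [y] (5,1)
    t=2.4433 [x] (6,1) — stop
  → r_2 = 2.4433
beam 3: φ=90°, α=75°
  cosα=0.2588 sinα=0.9659 | (3,2) | tMaxX 1.3909 tMaxY 0.5073 | tΔX 3.8637 tΔY 1.0353
    t=0.5073 [y] (3,3) — stop
  → r_3 = 0.5073

ranges = [1.5633, 2.4433, 0.5073]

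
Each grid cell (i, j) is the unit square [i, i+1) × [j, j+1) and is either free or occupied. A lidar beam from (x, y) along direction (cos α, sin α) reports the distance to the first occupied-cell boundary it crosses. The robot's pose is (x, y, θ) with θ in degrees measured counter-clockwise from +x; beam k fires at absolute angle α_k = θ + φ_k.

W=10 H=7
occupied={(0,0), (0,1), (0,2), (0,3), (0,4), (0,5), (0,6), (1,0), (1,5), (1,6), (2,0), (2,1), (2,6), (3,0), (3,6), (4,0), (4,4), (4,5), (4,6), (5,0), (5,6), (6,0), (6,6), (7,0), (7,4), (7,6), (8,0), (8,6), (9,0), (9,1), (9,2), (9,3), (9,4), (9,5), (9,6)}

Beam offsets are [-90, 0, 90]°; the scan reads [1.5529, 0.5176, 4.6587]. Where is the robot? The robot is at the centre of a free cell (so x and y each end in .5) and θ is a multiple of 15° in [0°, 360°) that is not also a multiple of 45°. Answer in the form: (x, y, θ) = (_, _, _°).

(x, y, θ) = (4.5, 1.5, 285°)

Candidates: 35 free-cell centres × 16 headings = 560 poses. Raycast each; keep the one whose scan matches to 4 dp.
  (8.5, 3.5, 150°): beam 1 = 1.0000 ≠ 1.5529 ✗
  (3.5, 4.5, 195°): beam 2 = 2.5882 ≠ 0.5176 ✗
  (8.5, 4.5, 240°): beam 1 = 0.5774 ≠ 1.5529 ✗
  …
  (4.5, 1.5, 285°): r_1=1.5529, r_2=0.5176, r_3=4.6587 — all match ✓
No second candidate reproduces the full scan.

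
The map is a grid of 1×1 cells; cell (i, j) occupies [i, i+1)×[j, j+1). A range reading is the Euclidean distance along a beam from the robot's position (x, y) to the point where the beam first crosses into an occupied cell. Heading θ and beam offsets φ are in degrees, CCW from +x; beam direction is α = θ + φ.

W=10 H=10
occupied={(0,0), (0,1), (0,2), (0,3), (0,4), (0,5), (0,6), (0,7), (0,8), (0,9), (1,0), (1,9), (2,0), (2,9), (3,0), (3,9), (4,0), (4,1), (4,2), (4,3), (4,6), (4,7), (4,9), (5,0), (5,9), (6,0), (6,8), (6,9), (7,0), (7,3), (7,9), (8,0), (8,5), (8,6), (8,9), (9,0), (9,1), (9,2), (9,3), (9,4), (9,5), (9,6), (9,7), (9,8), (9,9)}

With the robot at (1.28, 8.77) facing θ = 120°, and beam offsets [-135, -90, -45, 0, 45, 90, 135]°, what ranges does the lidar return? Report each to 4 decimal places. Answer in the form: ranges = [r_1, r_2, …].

beam 1: φ=-135°, α=345°
  d=(0.9659,-0.2588)  start (1,8)  tX=0.7454 tY=2.9751  stride 1/|dx|=1.0353 1/|dy|=3.8637
    cross x-line → (2,8), t=0.7454
    cross x-line → (3,8), t=1.7807
    cross x-line → (4,8), t=2.8160
    cross y-line → (4,7), t=2.9751 (wall)
  → r_1 = 2.9751
beam 2: φ=-90°, α=30°
  d=(0.8660,0.5000)  start (1,8)  tX=0.8314 tY=0.4600  stride 1/|dx|=1.1547 1/|dy|=2.0000
    cross y-line → (1,9), t=0.4600 (wall)
  → r_2 = 0.4600
beam 3: φ=-45°, α=75°
  d=(0.2588,0.9659)  start (1,8)  tX=2.7819 tY=0.2381  stride 1/|dx|=3.8637 1/|dy|=1.0353
    cross y-line → (1,9), t=0.2381 (wall)
  → r_3 = 0.2381
beam 4: φ=0°, α=120°
  d=(-0.5000,0.8660)  start (1,8)  tX=0.5600 tY=0.2656  stride 1/|dx|=2.0000 1/|dy|=1.1547
    cross y-line → (1,9), t=0.2656 (wall)
  → r_4 = 0.2656
beam 5: φ=45°, α=165°
  d=(-0.9659,0.2588)  start (1,8)  tX=0.2899 tY=0.8887  stride 1/|dx|=1.0353 1/|dy|=3.8637
    cross x-line → (0,8), t=0.2899 (wall)
  → r_5 = 0.2899
beam 6: φ=90°, α=210°
  d=(-0.8660,-0.5000)  start (1,8)  tX=0.3233 tY=1.5400  stride 1/|dx|=1.1547 1/|dy|=2.0000
    cross x-line → (0,8), t=0.3233 (wall)
  → r_6 = 0.3233
beam 7: φ=135°, α=255°
  d=(-0.2588,-0.9659)  start (1,8)  tX=1.0818 tY=0.7972  stride 1/|dx|=3.8637 1/|dy|=1.0353
    cross y-line → (1,7), t=0.7972
    cross x-line → (0,7), t=1.0818 (wall)
  → r_7 = 1.0818

ranges = [2.9751, 0.4600, 0.2381, 0.2656, 0.2899, 0.3233, 1.0818]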